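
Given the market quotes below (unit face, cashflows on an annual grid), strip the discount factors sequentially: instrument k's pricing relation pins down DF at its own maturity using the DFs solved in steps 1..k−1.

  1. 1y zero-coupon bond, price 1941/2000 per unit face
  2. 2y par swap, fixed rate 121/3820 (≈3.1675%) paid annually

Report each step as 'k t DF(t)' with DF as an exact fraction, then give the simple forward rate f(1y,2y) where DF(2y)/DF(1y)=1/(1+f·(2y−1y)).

1 1 1941/2000
2 2 1879/2000
f(1y,2y) = ((1941/2000)/(1879/2000) − 1)/(1) = 62/1879 ≈ 3.2996%

step 1 [1y] zero: DF = P = 1941/2000 ≈ 0.970500
step 2 [2y] swap r/1=121/3820: DF=(1 − 121/3820·(0.970500))/(1+121/3820) = 1879/2000 ≈ 0.939500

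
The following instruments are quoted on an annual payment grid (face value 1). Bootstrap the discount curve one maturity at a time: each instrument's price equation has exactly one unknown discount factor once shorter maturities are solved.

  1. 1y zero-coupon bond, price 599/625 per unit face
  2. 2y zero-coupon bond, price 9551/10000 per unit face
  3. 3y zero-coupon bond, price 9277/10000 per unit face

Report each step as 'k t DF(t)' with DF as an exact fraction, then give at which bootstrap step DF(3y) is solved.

step 1 [1y] zero: DF = P = 599/625 ≈ 0.958400
step 2 [2y] zero: DF = P = 9551/10000 ≈ 0.955100
step 3 [3y] zero: DF = P = 9277/10000 ≈ 0.927700

1 1 599/625
2 2 9551/10000
3 3 9277/10000
DF(3y) is solved at step 3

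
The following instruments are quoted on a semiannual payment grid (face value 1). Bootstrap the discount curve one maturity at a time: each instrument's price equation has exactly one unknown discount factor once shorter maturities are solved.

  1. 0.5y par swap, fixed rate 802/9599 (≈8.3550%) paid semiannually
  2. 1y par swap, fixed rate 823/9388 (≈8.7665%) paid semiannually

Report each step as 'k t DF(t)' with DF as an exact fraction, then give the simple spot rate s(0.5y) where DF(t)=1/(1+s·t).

1 1/2 9599/10000
2 1 9177/10000
s(0.5y) = (1/(9599/10000) − 1)/(1/2) = 802/9599 ≈ 8.3550%

step 1 [0.5y] swap r/2=401/9599: DF=(1 − 401/9599·(0))/(1+401/9599) = 9599/10000 ≈ 0.959900
step 2 [1y] swap r/2=823/18776: DF=(1 − 823/18776·(0.959900))/(1+823/18776) = 9177/10000 ≈ 0.917700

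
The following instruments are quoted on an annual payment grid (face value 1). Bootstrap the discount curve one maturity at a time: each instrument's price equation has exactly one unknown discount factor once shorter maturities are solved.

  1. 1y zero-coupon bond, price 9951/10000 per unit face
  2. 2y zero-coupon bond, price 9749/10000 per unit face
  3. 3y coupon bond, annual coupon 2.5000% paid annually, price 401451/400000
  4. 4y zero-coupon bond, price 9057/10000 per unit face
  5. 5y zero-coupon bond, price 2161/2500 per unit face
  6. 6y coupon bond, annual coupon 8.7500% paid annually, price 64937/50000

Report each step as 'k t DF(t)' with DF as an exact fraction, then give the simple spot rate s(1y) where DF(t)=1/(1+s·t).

1 1 9951/10000
2 2 9749/10000
3 3 9311/10000
4 4 9057/10000
5 5 2161/2500
6 6 1023/1250
s(1y) = (1/(9951/10000) − 1)/(1) = 49/9951 ≈ 0.4924%

step 1 [1y] zero: DF = P = 9951/10000 ≈ 0.995100
step 2 [2y] zero: DF = P = 9749/10000 ≈ 0.974900
step 3 [3y] bond c/1=1/40: DF=(401451/400000 − 1/40·(0.995100+0.974900))/(1+1/40) = 9311/10000 ≈ 0.931100
step 4 [4y] zero: DF = P = 9057/10000 ≈ 0.905700
step 5 [5y] zero: DF = P = 2161/2500 ≈ 0.864400
step 6 [6y] bond c/1=7/80: DF=(64937/50000 − 7/80·(0.995100+0.974900+0.931100+0.905700+0.864400))/(1+7/80) = 1023/1250 ≈ 0.818400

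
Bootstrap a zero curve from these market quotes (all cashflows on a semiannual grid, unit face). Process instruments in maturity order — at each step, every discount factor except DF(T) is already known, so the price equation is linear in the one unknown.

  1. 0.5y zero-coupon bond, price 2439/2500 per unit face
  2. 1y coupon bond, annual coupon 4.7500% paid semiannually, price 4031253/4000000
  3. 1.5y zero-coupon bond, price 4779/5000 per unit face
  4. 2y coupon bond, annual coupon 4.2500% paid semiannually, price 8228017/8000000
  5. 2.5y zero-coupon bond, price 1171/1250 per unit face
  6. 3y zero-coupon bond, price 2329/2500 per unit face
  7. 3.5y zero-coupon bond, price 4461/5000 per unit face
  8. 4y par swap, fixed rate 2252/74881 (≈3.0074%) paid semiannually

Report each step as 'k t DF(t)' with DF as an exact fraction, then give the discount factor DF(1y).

step 1 [0.5y] zero: DF = P = 2439/2500 ≈ 0.975600
step 2 [1y] bond c/2=19/800: DF=(4031253/4000000 − 19/800·(0.975600))/(1+19/800) = 4809/5000 ≈ 0.961800
step 3 [1.5y] zero: DF = P = 4779/5000 ≈ 0.955800
step 4 [2y] bond c/2=17/800: DF=(8228017/8000000 − 17/800·(0.975600+0.961800+0.955800))/(1+17/800) = 9469/10000 ≈ 0.946900
step 5 [2.5y] zero: DF = P = 1171/1250 ≈ 0.936800
step 6 [3y] zero: DF = P = 2329/2500 ≈ 0.931600
step 7 [3.5y] zero: DF = P = 4461/5000 ≈ 0.892200
step 8 [4y] swap r/2=1126/74881: DF=(1 − 1126/74881·(0.975600+0.961800+0.955800+0.946900+0.936800+0.931600+0.892200))/(1+1126/74881) = 4437/5000 ≈ 0.887400

1 1/2 2439/2500
2 1 4809/5000
3 3/2 4779/5000
4 2 9469/10000
5 5/2 1171/1250
6 3 2329/2500
7 7/2 4461/5000
8 4 4437/5000
DF(1y) = 4809/5000 ≈ 0.961800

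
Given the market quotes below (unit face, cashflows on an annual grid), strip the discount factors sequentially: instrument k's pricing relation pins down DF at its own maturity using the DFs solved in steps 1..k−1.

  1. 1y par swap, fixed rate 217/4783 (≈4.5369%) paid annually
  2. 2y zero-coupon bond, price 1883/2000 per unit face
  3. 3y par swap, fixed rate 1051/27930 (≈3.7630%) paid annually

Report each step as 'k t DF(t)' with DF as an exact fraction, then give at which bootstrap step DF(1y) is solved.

1 1 4783/5000
2 2 1883/2000
3 3 8949/10000
DF(1y) is solved at step 1

step 1 [1y] swap r/1=217/4783: DF=(1 − 217/4783·(0))/(1+217/4783) = 4783/5000 ≈ 0.956600
step 2 [2y] zero: DF = P = 1883/2000 ≈ 0.941500
step 3 [3y] swap r/1=1051/27930: DF=(1 − 1051/27930·(0.956600+0.941500))/(1+1051/27930) = 8949/10000 ≈ 0.894900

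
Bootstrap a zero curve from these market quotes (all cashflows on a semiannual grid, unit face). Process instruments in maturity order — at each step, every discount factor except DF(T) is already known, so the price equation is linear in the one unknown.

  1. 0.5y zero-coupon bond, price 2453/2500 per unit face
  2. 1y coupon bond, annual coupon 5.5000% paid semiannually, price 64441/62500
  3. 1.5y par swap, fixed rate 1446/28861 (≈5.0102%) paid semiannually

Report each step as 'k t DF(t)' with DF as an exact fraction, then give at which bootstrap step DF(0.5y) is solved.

1 1/2 2453/2500
2 1 2443/2500
3 3/2 9277/10000
DF(0.5y) is solved at step 1

step 1 [0.5y] zero: DF = P = 2453/2500 ≈ 0.981200
step 2 [1y] bond c/2=11/400: DF=(64441/62500 − 11/400·(0.981200))/(1+11/400) = 2443/2500 ≈ 0.977200
step 3 [1.5y] swap r/2=723/28861: DF=(1 − 723/28861·(0.981200+0.977200))/(1+723/28861) = 9277/10000 ≈ 0.927700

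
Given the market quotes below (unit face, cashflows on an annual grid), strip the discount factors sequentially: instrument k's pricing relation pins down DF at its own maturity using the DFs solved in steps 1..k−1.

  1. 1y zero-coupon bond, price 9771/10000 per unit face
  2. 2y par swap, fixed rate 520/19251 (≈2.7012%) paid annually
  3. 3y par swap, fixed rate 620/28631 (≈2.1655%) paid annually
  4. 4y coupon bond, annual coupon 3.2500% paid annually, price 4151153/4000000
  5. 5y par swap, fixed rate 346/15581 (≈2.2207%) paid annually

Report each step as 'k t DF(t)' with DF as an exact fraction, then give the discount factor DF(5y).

step 1 [1y] zero: DF = P = 9771/10000 ≈ 0.977100
step 2 [2y] swap r/1=520/19251: DF=(1 − 520/19251·(0.977100))/(1+520/19251) = 237/250 ≈ 0.948000
step 3 [3y] swap r/1=620/28631: DF=(1 − 620/28631·(0.977100+0.948000))/(1+620/28631) = 469/500 ≈ 0.938000
step 4 [4y] bond c/1=13/400: DF=(4151153/4000000 − 13/400·(0.977100+0.948000+0.938000))/(1+13/400) = 183/200 ≈ 0.915000
step 5 [5y] swap r/1=346/15581: DF=(1 − 346/15581·(0.977100+0.948000+0.938000+0.915000))/(1+346/15581) = 4481/5000 ≈ 0.896200

1 1 9771/10000
2 2 237/250
3 3 469/500
4 4 183/200
5 5 4481/5000
DF(5y) = 4481/5000 ≈ 0.896200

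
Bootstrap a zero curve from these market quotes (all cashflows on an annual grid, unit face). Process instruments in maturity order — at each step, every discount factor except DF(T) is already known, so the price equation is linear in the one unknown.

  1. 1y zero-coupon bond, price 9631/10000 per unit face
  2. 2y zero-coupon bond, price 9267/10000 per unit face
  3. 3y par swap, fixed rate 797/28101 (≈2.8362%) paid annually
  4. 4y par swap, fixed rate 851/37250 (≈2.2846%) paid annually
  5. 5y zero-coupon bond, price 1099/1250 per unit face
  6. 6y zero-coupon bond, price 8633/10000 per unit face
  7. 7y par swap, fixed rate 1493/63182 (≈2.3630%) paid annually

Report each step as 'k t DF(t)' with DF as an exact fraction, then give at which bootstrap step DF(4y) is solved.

step 1 [1y] zero: DF = P = 9631/10000 ≈ 0.963100
step 2 [2y] zero: DF = P = 9267/10000 ≈ 0.926700
step 3 [3y] swap r/1=797/28101: DF=(1 − 797/28101·(0.963100+0.926700))/(1+797/28101) = 9203/10000 ≈ 0.920300
step 4 [4y] swap r/1=851/37250: DF=(1 − 851/37250·(0.963100+0.926700+0.920300))/(1+851/37250) = 9149/10000 ≈ 0.914900
step 5 [5y] zero: DF = P = 1099/1250 ≈ 0.879200
step 6 [6y] zero: DF = P = 8633/10000 ≈ 0.863300
step 7 [7y] swap r/1=1493/63182: DF=(1 − 1493/63182·(0.963100+0.926700+0.920300+0.914900+0.879200+0.863300))/(1+1493/63182) = 8507/10000 ≈ 0.850700

1 1 9631/10000
2 2 9267/10000
3 3 9203/10000
4 4 9149/10000
5 5 1099/1250
6 6 8633/10000
7 7 8507/10000
DF(4y) is solved at step 4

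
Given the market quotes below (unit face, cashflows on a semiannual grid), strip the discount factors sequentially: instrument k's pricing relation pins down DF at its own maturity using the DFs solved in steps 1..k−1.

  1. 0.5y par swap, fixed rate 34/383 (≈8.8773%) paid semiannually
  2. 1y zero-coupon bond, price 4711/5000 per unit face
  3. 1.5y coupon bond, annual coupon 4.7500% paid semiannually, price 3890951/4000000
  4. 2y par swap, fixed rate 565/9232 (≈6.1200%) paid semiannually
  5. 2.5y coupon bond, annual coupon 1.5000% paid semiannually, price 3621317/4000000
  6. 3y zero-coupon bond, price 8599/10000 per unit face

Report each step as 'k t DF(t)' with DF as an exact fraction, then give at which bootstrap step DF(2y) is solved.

1 1/2 383/400
2 1 4711/5000
3 3/2 9061/10000
4 2 887/1000
5 5/2 8711/10000
6 3 8599/10000
DF(2y) is solved at step 4

step 1 [0.5y] swap r/2=17/383: DF=(1 − 17/383·(0))/(1+17/383) = 383/400 ≈ 0.957500
step 2 [1y] zero: DF = P = 4711/5000 ≈ 0.942200
step 3 [1.5y] bond c/2=19/800: DF=(3890951/4000000 − 19/800·(0.957500+0.942200))/(1+19/800) = 9061/10000 ≈ 0.906100
step 4 [2y] swap r/2=565/18464: DF=(1 − 565/18464·(0.957500+0.942200+0.906100))/(1+565/18464) = 887/1000 ≈ 0.887000
step 5 [2.5y] bond c/2=3/400: DF=(3621317/4000000 − 3/400·(0.957500+0.942200+0.906100+0.887000))/(1+3/400) = 8711/10000 ≈ 0.871100
step 6 [3y] zero: DF = P = 8599/10000 ≈ 0.859900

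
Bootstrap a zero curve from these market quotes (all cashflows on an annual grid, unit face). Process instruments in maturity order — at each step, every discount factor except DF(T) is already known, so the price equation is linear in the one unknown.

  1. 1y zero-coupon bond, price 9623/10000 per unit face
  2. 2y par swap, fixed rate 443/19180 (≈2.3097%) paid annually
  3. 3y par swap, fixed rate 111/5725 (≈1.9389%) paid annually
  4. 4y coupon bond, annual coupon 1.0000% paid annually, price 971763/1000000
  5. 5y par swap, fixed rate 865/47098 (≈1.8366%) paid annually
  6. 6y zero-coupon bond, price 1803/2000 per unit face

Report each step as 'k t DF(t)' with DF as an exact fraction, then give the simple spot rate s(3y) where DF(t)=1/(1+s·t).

1 1 9623/10000
2 2 9557/10000
3 3 1889/2000
4 4 4669/5000
5 5 1827/2000
6 6 1803/2000
s(3y) = (1/(1889/2000) − 1)/(3) = 37/1889 ≈ 1.9587%

step 1 [1y] zero: DF = P = 9623/10000 ≈ 0.962300
step 2 [2y] swap r/1=443/19180: DF=(1 − 443/19180·(0.962300))/(1+443/19180) = 9557/10000 ≈ 0.955700
step 3 [3y] swap r/1=111/5725: DF=(1 − 111/5725·(0.962300+0.955700))/(1+111/5725) = 1889/2000 ≈ 0.944500
step 4 [4y] bond c/1=1/100: DF=(971763/1000000 − 1/100·(0.962300+0.955700+0.944500))/(1+1/100) = 4669/5000 ≈ 0.933800
step 5 [5y] swap r/1=865/47098: DF=(1 − 865/47098·(0.962300+0.955700+0.944500+0.933800))/(1+865/47098) = 1827/2000 ≈ 0.913500
step 6 [6y] zero: DF = P = 1803/2000 ≈ 0.901500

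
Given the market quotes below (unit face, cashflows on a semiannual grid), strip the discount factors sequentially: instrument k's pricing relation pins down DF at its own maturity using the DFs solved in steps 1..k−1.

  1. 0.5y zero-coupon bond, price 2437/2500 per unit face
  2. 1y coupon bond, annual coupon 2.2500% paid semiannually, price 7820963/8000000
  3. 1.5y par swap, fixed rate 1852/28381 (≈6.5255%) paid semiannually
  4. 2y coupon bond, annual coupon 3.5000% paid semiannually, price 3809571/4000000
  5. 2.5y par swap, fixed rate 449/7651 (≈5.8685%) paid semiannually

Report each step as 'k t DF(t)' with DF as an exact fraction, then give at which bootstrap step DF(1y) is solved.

1 1/2 2437/2500
2 1 9559/10000
3 3/2 4537/5000
4 2 1109/1250
5 5/2 8653/10000
DF(1y) is solved at step 2

step 1 [0.5y] zero: DF = P = 2437/2500 ≈ 0.974800
step 2 [1y] bond c/2=9/800: DF=(7820963/8000000 − 9/800·(0.974800))/(1+9/800) = 9559/10000 ≈ 0.955900
step 3 [1.5y] swap r/2=926/28381: DF=(1 − 926/28381·(0.974800+0.955900))/(1+926/28381) = 4537/5000 ≈ 0.907400
step 4 [2y] bond c/2=7/400: DF=(3809571/4000000 − 7/400·(0.974800+0.955900+0.907400))/(1+7/400) = 1109/1250 ≈ 0.887200
step 5 [2.5y] swap r/2=449/15302: DF=(1 − 449/15302·(0.974800+0.955900+0.907400+0.887200))/(1+449/15302) = 8653/10000 ≈ 0.865300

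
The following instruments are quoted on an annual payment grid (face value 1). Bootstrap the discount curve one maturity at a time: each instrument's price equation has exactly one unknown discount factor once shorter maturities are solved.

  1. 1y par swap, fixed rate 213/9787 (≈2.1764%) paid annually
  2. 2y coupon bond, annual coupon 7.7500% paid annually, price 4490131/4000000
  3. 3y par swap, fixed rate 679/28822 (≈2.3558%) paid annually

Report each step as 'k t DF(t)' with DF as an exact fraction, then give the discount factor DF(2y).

step 1 [1y] swap r/1=213/9787: DF=(1 − 213/9787·(0))/(1+213/9787) = 9787/10000 ≈ 0.978700
step 2 [2y] bond c/1=31/400: DF=(4490131/4000000 − 31/400·(0.978700))/(1+31/400) = 4857/5000 ≈ 0.971400
step 3 [3y] swap r/1=679/28822: DF=(1 − 679/28822·(0.978700+0.971400))/(1+679/28822) = 9321/10000 ≈ 0.932100

1 1 9787/10000
2 2 4857/5000
3 3 9321/10000
DF(2y) = 4857/5000 ≈ 0.971400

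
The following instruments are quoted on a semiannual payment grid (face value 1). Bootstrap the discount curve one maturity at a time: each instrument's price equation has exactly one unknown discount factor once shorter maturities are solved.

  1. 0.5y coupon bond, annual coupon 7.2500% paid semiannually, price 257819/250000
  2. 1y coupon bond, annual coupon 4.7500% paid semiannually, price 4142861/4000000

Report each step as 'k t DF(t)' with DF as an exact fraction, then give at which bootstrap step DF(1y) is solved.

step 1 [0.5y] bond c/2=29/800: DF=(257819/250000 − 29/800·(0))/(1+29/800) = 622/625 ≈ 0.995200
step 2 [1y] bond c/2=19/800: DF=(4142861/4000000 − 19/800·(0.995200))/(1+19/800) = 4943/5000 ≈ 0.988600

1 1/2 622/625
2 1 4943/5000
DF(1y) is solved at step 2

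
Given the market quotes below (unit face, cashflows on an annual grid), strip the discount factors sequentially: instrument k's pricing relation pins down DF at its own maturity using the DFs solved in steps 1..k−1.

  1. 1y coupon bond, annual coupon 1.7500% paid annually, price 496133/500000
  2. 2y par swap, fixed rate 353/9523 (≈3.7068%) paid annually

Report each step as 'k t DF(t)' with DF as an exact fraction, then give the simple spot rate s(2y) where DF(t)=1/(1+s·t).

1 1 1219/1250
2 2 4647/5000
s(2y) = (1/(4647/5000) − 1)/(2) = 353/9294 ≈ 3.7981%

step 1 [1y] bond c/1=7/400: DF=(496133/500000 − 7/400·(0))/(1+7/400) = 1219/1250 ≈ 0.975200
step 2 [2y] swap r/1=353/9523: DF=(1 − 353/9523·(0.975200))/(1+353/9523) = 4647/5000 ≈ 0.929400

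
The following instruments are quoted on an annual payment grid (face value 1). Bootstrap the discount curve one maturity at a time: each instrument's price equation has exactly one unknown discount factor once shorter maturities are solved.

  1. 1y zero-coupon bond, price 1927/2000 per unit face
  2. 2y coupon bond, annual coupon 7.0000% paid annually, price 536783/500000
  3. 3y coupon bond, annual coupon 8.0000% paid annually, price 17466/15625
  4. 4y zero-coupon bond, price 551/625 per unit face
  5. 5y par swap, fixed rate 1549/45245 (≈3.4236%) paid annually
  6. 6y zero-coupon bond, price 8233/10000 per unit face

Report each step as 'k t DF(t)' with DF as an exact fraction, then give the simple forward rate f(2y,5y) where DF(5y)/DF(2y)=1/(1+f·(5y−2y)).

step 1 [1y] zero: DF = P = 1927/2000 ≈ 0.963500
step 2 [2y] bond c/1=7/100: DF=(536783/500000 − 7/100·(0.963500))/(1+7/100) = 9403/10000 ≈ 0.940300
step 3 [3y] bond c/1=2/25: DF=(17466/15625 − 2/25·(0.963500+0.940300))/(1+2/25) = 447/500 ≈ 0.894000
step 4 [4y] zero: DF = P = 551/625 ≈ 0.881600
step 5 [5y] swap r/1=1549/45245: DF=(1 − 1549/45245·(0.963500+0.940300+0.894000+0.881600))/(1+1549/45245) = 8451/10000 ≈ 0.845100
step 6 [6y] zero: DF = P = 8233/10000 ≈ 0.823300

1 1 1927/2000
2 2 9403/10000
3 3 447/500
4 4 551/625
5 5 8451/10000
6 6 8233/10000
f(2y,5y) = ((9403/10000)/(8451/10000) − 1)/(3) = 952/25353 ≈ 3.7550%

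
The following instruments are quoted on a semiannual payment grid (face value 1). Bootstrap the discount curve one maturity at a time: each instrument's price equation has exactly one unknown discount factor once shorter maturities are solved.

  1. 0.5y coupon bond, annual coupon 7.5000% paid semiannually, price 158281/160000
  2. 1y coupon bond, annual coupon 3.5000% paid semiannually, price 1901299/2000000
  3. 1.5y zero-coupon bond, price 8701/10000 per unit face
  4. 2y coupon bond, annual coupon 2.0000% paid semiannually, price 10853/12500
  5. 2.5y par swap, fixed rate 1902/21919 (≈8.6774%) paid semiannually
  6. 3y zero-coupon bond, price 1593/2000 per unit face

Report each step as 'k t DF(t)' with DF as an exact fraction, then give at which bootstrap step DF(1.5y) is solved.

1 1/2 1907/2000
2 1 9179/10000
3 3/2 8701/10000
4 2 333/400
5 5/2 4049/5000
6 3 1593/2000
DF(1.5y) is solved at step 3

step 1 [0.5y] bond c/2=3/80: DF=(158281/160000 − 3/80·(0))/(1+3/80) = 1907/2000 ≈ 0.953500
step 2 [1y] bond c/2=7/400: DF=(1901299/2000000 − 7/400·(0.953500))/(1+7/400) = 9179/10000 ≈ 0.917900
step 3 [1.5y] zero: DF = P = 8701/10000 ≈ 0.870100
step 4 [2y] bond c/2=1/100: DF=(10853/12500 − 1/100·(0.953500+0.917900+0.870100))/(1+1/100) = 333/400 ≈ 0.832500
step 5 [2.5y] swap r/2=951/21919: DF=(1 − 951/21919·(0.953500+0.917900+0.870100+0.832500))/(1+951/21919) = 4049/5000 ≈ 0.809800
step 6 [3y] zero: DF = P = 1593/2000 ≈ 0.796500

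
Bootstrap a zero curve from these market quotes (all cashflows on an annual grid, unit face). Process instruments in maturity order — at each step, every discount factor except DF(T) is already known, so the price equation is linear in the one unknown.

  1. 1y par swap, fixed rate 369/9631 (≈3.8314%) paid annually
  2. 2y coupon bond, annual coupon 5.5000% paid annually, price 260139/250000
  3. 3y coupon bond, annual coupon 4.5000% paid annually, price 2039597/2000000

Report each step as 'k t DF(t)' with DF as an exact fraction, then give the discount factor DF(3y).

1 1 9631/10000
2 2 9361/10000
3 3 8941/10000
DF(3y) = 8941/10000 ≈ 0.894100

step 1 [1y] swap r/1=369/9631: DF=(1 − 369/9631·(0))/(1+369/9631) = 9631/10000 ≈ 0.963100
step 2 [2y] bond c/1=11/200: DF=(260139/250000 − 11/200·(0.963100))/(1+11/200) = 9361/10000 ≈ 0.936100
step 3 [3y] bond c/1=9/200: DF=(2039597/2000000 − 9/200·(0.963100+0.936100))/(1+9/200) = 8941/10000 ≈ 0.894100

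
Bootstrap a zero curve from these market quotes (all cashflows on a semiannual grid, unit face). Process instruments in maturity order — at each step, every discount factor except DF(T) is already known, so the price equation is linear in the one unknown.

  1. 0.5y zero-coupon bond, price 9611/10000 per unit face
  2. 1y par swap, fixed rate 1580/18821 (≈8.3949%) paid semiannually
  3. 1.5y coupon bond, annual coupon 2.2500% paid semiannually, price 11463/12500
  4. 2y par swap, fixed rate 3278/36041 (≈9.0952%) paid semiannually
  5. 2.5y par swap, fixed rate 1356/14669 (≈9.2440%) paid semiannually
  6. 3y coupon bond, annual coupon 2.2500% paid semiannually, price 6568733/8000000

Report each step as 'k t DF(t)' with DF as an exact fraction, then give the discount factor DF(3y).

step 1 [0.5y] zero: DF = P = 9611/10000 ≈ 0.961100
step 2 [1y] swap r/2=790/18821: DF=(1 − 790/18821·(0.961100))/(1+790/18821) = 921/1000 ≈ 0.921000
step 3 [1.5y] bond c/2=9/800: DF=(11463/12500 − 9/800·(0.961100+0.921000))/(1+9/800) = 8859/10000 ≈ 0.885900
step 4 [2y] swap r/2=1639/36041: DF=(1 − 1639/36041·(0.961100+0.921000+0.885900))/(1+1639/36041) = 8361/10000 ≈ 0.836100
step 5 [2.5y] swap r/2=678/14669: DF=(1 − 678/14669·(0.961100+0.921000+0.885900+0.836100))/(1+678/14669) = 3983/5000 ≈ 0.796600
step 6 [3y] bond c/2=9/800: DF=(6568733/8000000 − 9/800·(0.961100+0.921000+0.885900+0.836100+0.796600))/(1+9/800) = 763/1000 ≈ 0.763000

1 1/2 9611/10000
2 1 921/1000
3 3/2 8859/10000
4 2 8361/10000
5 5/2 3983/5000
6 3 763/1000
DF(3y) = 763/1000 ≈ 0.763000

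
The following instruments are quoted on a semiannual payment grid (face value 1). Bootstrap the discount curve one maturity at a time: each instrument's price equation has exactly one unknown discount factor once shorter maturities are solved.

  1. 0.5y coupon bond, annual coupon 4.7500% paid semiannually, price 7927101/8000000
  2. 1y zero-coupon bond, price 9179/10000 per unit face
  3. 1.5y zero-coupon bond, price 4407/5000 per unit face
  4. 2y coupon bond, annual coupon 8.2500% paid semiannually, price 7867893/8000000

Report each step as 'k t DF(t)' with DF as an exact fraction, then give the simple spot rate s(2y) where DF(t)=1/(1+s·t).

step 1 [0.5y] bond c/2=19/800: DF=(7927101/8000000 − 19/800·(0))/(1+19/800) = 9679/10000 ≈ 0.967900
step 2 [1y] zero: DF = P = 9179/10000 ≈ 0.917900
step 3 [1.5y] zero: DF = P = 4407/5000 ≈ 0.881400
step 4 [2y] bond c/2=33/800: DF=(7867893/8000000 − 33/800·(0.967900+0.917900+0.881400))/(1+33/800) = 8349/10000 ≈ 0.834900

1 1/2 9679/10000
2 1 9179/10000
3 3/2 4407/5000
4 2 8349/10000
s(2y) = (1/(8349/10000) − 1)/(2) = 1651/16698 ≈ 9.8874%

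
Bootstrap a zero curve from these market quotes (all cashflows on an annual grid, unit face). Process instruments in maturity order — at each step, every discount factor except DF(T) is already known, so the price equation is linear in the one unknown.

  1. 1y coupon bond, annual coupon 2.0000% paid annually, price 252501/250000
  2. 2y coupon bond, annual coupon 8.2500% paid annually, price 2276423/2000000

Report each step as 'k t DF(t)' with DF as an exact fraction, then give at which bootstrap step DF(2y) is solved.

1 1 4951/5000
2 2 122/125
DF(2y) is solved at step 2

step 1 [1y] bond c/1=1/50: DF=(252501/250000 − 1/50·(0))/(1+1/50) = 4951/5000 ≈ 0.990200
step 2 [2y] bond c/1=33/400: DF=(2276423/2000000 − 33/400·(0.990200))/(1+33/400) = 122/125 ≈ 0.976000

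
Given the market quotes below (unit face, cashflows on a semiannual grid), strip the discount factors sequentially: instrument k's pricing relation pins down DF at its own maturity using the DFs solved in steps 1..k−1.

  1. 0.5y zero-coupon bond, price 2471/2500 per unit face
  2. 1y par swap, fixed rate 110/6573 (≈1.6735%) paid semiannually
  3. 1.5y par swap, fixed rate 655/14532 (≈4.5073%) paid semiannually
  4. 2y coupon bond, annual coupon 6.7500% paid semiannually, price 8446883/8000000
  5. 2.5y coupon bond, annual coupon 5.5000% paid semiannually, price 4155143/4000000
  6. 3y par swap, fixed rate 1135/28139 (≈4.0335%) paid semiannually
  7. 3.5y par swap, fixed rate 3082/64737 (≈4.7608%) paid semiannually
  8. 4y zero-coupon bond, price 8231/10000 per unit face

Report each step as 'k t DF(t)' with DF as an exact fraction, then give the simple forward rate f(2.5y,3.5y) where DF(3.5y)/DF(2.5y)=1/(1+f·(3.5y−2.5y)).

step 1 [0.5y] zero: DF = P = 2471/2500 ≈ 0.988400
step 2 [1y] swap r/2=55/6573: DF=(1 − 55/6573·(0.988400))/(1+55/6573) = 1967/2000 ≈ 0.983500
step 3 [1.5y] swap r/2=655/29064: DF=(1 − 655/29064·(0.988400+0.983500))/(1+655/29064) = 1869/2000 ≈ 0.934500
step 4 [2y] bond c/2=27/800: DF=(8446883/8000000 − 27/800·(0.988400+0.983500+0.934500))/(1+27/800) = 1853/2000 ≈ 0.926500
step 5 [2.5y] bond c/2=11/400: DF=(4155143/4000000 − 11/400·(0.988400+0.983500+0.934500+0.926500))/(1+11/400) = 2271/2500 ≈ 0.908400
step 6 [3y] swap r/2=1135/56278: DF=(1 − 1135/56278·(0.988400+0.983500+0.934500+0.926500+0.908400))/(1+1135/56278) = 1773/2000 ≈ 0.886500
step 7 [3.5y] swap r/2=1541/64737: DF=(1 − 1541/64737·(0.988400+0.983500+0.934500+0.926500+0.908400+0.886500))/(1+1541/64737) = 8459/10000 ≈ 0.845900
step 8 [4y] zero: DF = P = 8231/10000 ≈ 0.823100

1 1/2 2471/2500
2 1 1967/2000
3 3/2 1869/2000
4 2 1853/2000
5 5/2 2271/2500
6 3 1773/2000
7 7/2 8459/10000
8 4 8231/10000
f(2.5y,3.5y) = ((2271/2500)/(8459/10000) − 1)/(1) = 625/8459 ≈ 7.3886%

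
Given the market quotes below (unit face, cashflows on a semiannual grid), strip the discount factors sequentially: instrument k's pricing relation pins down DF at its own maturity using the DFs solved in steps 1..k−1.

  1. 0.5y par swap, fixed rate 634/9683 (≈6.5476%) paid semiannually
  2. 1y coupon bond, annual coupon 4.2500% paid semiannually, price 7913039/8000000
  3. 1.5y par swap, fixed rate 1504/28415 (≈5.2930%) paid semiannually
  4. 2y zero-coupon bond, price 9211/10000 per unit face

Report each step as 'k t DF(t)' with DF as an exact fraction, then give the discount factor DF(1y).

step 1 [0.5y] swap r/2=317/9683: DF=(1 − 317/9683·(0))/(1+317/9683) = 9683/10000 ≈ 0.968300
step 2 [1y] bond c/2=17/800: DF=(7913039/8000000 − 17/800·(0.968300))/(1+17/800) = 2371/2500 ≈ 0.948400
step 3 [1.5y] swap r/2=752/28415: DF=(1 − 752/28415·(0.968300+0.948400))/(1+752/28415) = 578/625 ≈ 0.924800
step 4 [2y] zero: DF = P = 9211/10000 ≈ 0.921100

1 1/2 9683/10000
2 1 2371/2500
3 3/2 578/625
4 2 9211/10000
DF(1y) = 2371/2500 ≈ 0.948400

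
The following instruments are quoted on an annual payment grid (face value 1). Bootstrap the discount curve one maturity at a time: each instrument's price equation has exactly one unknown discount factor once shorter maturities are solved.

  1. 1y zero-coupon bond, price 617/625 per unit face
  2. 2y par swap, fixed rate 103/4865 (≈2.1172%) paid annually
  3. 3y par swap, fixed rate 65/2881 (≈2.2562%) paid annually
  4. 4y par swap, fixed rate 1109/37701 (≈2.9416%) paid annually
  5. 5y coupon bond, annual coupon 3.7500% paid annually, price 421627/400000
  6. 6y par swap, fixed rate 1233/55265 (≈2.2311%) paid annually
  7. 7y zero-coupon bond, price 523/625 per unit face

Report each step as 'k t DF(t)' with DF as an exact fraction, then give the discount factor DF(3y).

step 1 [1y] zero: DF = P = 617/625 ≈ 0.987200
step 2 [2y] swap r/1=103/4865: DF=(1 − 103/4865·(0.987200))/(1+103/4865) = 2397/2500 ≈ 0.958800
step 3 [3y] swap r/1=65/2881: DF=(1 − 65/2881·(0.987200+0.958800))/(1+65/2881) = 187/200 ≈ 0.935000
step 4 [4y] swap r/1=1109/37701: DF=(1 − 1109/37701·(0.987200+0.958800+0.935000))/(1+1109/37701) = 8891/10000 ≈ 0.889100
step 5 [5y] bond c/1=3/80: DF=(421627/400000 − 3/80·(0.987200+0.958800+0.935000+0.889100))/(1+3/80) = 8797/10000 ≈ 0.879700
step 6 [6y] swap r/1=1233/55265: DF=(1 − 1233/55265·(0.987200+0.958800+0.935000+0.889100+0.879700))/(1+1233/55265) = 8767/10000 ≈ 0.876700
step 7 [7y] zero: DF = P = 523/625 ≈ 0.836800

1 1 617/625
2 2 2397/2500
3 3 187/200
4 4 8891/10000
5 5 8797/10000
6 6 8767/10000
7 7 523/625
DF(3y) = 187/200 ≈ 0.935000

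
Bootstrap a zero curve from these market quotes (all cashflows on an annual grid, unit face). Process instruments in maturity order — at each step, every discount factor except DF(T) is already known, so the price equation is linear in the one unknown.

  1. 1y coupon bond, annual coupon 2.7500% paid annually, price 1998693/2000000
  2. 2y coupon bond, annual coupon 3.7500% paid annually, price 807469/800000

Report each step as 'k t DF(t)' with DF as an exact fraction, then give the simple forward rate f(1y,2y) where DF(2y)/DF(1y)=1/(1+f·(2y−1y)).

1 1 4863/5000
2 2 9377/10000
f(1y,2y) = ((4863/5000)/(9377/10000) − 1)/(1) = 349/9377 ≈ 3.7219%

step 1 [1y] bond c/1=11/400: DF=(1998693/2000000 − 11/400·(0))/(1+11/400) = 4863/5000 ≈ 0.972600
step 2 [2y] bond c/1=3/80: DF=(807469/800000 − 3/80·(0.972600))/(1+3/80) = 9377/10000 ≈ 0.937700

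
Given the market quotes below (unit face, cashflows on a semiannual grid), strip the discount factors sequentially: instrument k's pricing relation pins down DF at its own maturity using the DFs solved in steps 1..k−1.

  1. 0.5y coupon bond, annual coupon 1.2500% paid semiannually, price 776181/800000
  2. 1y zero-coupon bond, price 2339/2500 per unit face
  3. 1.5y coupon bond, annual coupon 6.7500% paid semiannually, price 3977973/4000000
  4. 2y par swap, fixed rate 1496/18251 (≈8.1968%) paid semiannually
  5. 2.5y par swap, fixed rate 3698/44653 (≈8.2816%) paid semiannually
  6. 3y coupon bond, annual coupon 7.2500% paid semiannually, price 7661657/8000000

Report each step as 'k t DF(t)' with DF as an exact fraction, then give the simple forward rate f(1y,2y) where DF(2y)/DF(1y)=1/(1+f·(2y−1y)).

step 1 [0.5y] bond c/2=1/160: DF=(776181/800000 − 1/160·(0))/(1+1/160) = 4821/5000 ≈ 0.964200
step 2 [1y] zero: DF = P = 2339/2500 ≈ 0.935600
step 3 [1.5y] bond c/2=27/800: DF=(3977973/4000000 − 27/800·(0.964200+0.935600))/(1+27/800) = 9/10 ≈ 0.900000
step 4 [2y] swap r/2=748/18251: DF=(1 − 748/18251·(0.964200+0.935600+0.900000))/(1+748/18251) = 1063/1250 ≈ 0.850400
step 5 [2.5y] swap r/2=1849/44653: DF=(1 − 1849/44653·(0.964200+0.935600+0.900000+0.850400))/(1+1849/44653) = 8151/10000 ≈ 0.815100
step 6 [3y] bond c/2=29/800: DF=(7661657/8000000 − 29/800·(0.964200+0.935600+0.900000+0.850400+0.815100))/(1+29/800) = 96/125 ≈ 0.768000

1 1/2 4821/5000
2 1 2339/2500
3 3/2 9/10
4 2 1063/1250
5 5/2 8151/10000
6 3 96/125
f(1y,2y) = ((2339/2500)/(1063/1250) − 1)/(1) = 213/2126 ≈ 10.0188%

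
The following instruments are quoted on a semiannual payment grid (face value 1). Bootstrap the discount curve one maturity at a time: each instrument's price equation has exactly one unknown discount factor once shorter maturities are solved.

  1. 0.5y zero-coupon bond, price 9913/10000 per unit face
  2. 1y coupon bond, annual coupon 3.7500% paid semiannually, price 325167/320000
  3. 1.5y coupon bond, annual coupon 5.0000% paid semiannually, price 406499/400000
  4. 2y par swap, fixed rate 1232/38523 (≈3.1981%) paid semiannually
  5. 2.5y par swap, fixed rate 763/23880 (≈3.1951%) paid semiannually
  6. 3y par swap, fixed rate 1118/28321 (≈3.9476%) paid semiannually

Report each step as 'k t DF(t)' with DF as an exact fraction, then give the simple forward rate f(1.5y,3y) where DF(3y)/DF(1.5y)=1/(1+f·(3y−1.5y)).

1 1/2 9913/10000
2 1 612/625
3 3/2 4717/5000
4 2 1173/1250
5 5/2 9237/10000
6 3 4441/5000
f(1.5y,3y) = ((4717/5000)/(4441/5000) − 1)/(3/2) = 184/4441 ≈ 4.1432%

step 1 [0.5y] zero: DF = P = 9913/10000 ≈ 0.991300
step 2 [1y] bond c/2=3/160: DF=(325167/320000 − 3/160·(0.991300))/(1+3/160) = 612/625 ≈ 0.979200
step 3 [1.5y] bond c/2=1/40: DF=(406499/400000 − 1/40·(0.991300+0.979200))/(1+1/40) = 4717/5000 ≈ 0.943400
step 4 [2y] swap r/2=616/38523: DF=(1 − 616/38523·(0.991300+0.979200+0.943400))/(1+616/38523) = 1173/1250 ≈ 0.938400
step 5 [2.5y] swap r/2=763/47760: DF=(1 − 763/47760·(0.991300+0.979200+0.943400+0.938400))/(1+763/47760) = 9237/10000 ≈ 0.923700
step 6 [3y] swap r/2=559/28321: DF=(1 − 559/28321·(0.991300+0.979200+0.943400+0.938400+0.923700))/(1+559/28321) = 4441/5000 ≈ 0.888200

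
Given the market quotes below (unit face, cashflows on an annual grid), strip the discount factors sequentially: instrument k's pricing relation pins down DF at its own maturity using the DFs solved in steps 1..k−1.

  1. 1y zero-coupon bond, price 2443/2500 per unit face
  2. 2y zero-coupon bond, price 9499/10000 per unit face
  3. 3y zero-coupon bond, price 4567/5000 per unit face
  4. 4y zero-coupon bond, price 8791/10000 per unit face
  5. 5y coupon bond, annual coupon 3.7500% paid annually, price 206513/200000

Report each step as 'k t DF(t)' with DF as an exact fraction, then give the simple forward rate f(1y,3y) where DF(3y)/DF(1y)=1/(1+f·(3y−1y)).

step 1 [1y] zero: DF = P = 2443/2500 ≈ 0.977200
step 2 [2y] zero: DF = P = 9499/10000 ≈ 0.949900
step 3 [3y] zero: DF = P = 4567/5000 ≈ 0.913400
step 4 [4y] zero: DF = P = 8791/10000 ≈ 0.879100
step 5 [5y] bond c/1=3/80: DF=(206513/200000 − 3/80·(0.977200+0.949900+0.913400+0.879100))/(1+3/80) = 538/625 ≈ 0.860800

1 1 2443/2500
2 2 9499/10000
3 3 4567/5000
4 4 8791/10000
5 5 538/625
f(1y,3y) = ((2443/2500)/(4567/5000) − 1)/(2) = 319/9134 ≈ 3.4924%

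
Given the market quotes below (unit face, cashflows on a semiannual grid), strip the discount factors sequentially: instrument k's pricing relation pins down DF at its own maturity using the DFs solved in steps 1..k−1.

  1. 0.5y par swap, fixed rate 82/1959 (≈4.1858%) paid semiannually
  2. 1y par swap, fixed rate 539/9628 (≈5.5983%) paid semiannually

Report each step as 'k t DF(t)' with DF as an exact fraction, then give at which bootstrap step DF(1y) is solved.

step 1 [0.5y] swap r/2=41/1959: DF=(1 − 41/1959·(0))/(1+41/1959) = 1959/2000 ≈ 0.979500
step 2 [1y] swap r/2=539/19256: DF=(1 − 539/19256·(0.979500))/(1+539/19256) = 9461/10000 ≈ 0.946100

1 1/2 1959/2000
2 1 9461/10000
DF(1y) is solved at step 2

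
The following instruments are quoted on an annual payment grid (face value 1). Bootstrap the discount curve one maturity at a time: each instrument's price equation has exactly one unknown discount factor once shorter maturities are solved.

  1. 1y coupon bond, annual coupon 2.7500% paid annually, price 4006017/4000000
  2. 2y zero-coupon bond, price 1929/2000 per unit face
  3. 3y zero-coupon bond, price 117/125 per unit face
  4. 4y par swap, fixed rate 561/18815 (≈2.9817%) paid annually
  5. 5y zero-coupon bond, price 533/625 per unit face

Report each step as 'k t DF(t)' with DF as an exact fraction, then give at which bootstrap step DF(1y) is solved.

1 1 9747/10000
2 2 1929/2000
3 3 117/125
4 4 4439/5000
5 5 533/625
DF(1y) is solved at step 1

step 1 [1y] bond c/1=11/400: DF=(4006017/4000000 − 11/400·(0))/(1+11/400) = 9747/10000 ≈ 0.974700
step 2 [2y] zero: DF = P = 1929/2000 ≈ 0.964500
step 3 [3y] zero: DF = P = 117/125 ≈ 0.936000
step 4 [4y] swap r/1=561/18815: DF=(1 − 561/18815·(0.974700+0.964500+0.936000))/(1+561/18815) = 4439/5000 ≈ 0.887800
step 5 [5y] zero: DF = P = 533/625 ≈ 0.852800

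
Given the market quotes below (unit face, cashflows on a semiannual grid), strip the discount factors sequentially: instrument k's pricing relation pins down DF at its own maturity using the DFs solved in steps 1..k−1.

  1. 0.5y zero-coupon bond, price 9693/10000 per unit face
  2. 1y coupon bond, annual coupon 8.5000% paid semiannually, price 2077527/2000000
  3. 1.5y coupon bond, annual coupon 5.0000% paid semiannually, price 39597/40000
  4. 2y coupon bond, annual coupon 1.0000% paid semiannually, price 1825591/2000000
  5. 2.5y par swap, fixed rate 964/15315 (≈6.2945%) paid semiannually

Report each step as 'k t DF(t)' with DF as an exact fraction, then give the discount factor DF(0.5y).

1 1/2 9693/10000
2 1 9569/10000
3 3/2 2297/2500
4 2 8941/10000
5 5/2 4277/5000
DF(0.5y) = 9693/10000 ≈ 0.969300

step 1 [0.5y] zero: DF = P = 9693/10000 ≈ 0.969300
step 2 [1y] bond c/2=17/400: DF=(2077527/2000000 − 17/400·(0.969300))/(1+17/400) = 9569/10000 ≈ 0.956900
step 3 [1.5y] bond c/2=1/40: DF=(39597/40000 − 1/40·(0.969300+0.956900))/(1+1/40) = 2297/2500 ≈ 0.918800
step 4 [2y] bond c/2=1/200: DF=(1825591/2000000 − 1/200·(0.969300+0.956900+0.918800))/(1+1/200) = 8941/10000 ≈ 0.894100
step 5 [2.5y] swap r/2=482/15315: DF=(1 − 482/15315·(0.969300+0.956900+0.918800+0.894100))/(1+482/15315) = 4277/5000 ≈ 0.855400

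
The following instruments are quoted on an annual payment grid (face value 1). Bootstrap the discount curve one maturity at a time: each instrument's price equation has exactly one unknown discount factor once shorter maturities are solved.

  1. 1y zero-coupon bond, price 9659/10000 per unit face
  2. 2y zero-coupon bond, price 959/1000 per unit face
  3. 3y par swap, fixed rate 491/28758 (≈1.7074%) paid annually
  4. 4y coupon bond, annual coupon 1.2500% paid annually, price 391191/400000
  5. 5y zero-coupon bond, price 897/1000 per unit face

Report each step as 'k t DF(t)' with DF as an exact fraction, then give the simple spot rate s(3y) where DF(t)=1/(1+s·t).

step 1 [1y] zero: DF = P = 9659/10000 ≈ 0.965900
step 2 [2y] zero: DF = P = 959/1000 ≈ 0.959000
step 3 [3y] swap r/1=491/28758: DF=(1 − 491/28758·(0.965900+0.959000))/(1+491/28758) = 9509/10000 ≈ 0.950900
step 4 [4y] bond c/1=1/80: DF=(391191/400000 − 1/80·(0.965900+0.959000+0.950900))/(1+1/80) = 1163/1250 ≈ 0.930400
step 5 [5y] zero: DF = P = 897/1000 ≈ 0.897000

1 1 9659/10000
2 2 959/1000
3 3 9509/10000
4 4 1163/1250
5 5 897/1000
s(3y) = (1/(9509/10000) − 1)/(3) = 491/28527 ≈ 1.7212%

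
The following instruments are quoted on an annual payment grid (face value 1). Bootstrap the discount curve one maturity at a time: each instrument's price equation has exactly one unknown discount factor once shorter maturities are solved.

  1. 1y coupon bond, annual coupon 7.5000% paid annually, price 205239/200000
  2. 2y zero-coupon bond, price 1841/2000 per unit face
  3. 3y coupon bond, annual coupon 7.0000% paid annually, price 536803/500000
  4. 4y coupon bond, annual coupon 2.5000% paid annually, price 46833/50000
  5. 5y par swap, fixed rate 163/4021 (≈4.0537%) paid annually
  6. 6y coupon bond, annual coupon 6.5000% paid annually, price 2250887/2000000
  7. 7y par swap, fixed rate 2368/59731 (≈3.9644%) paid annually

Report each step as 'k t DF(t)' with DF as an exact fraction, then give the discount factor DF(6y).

step 1 [1y] bond c/1=3/40: DF=(205239/200000 − 3/40·(0))/(1+3/40) = 4773/5000 ≈ 0.954600
step 2 [2y] zero: DF = P = 1841/2000 ≈ 0.920500
step 3 [3y] bond c/1=7/100: DF=(536803/500000 − 7/100·(0.954600+0.920500))/(1+7/100) = 8807/10000 ≈ 0.880700
step 4 [4y] bond c/1=1/40: DF=(46833/50000 − 1/40·(0.954600+0.920500+0.880700))/(1+1/40) = 4233/5000 ≈ 0.846600
step 5 [5y] swap r/1=163/4021: DF=(1 − 163/4021·(0.954600+0.920500+0.880700+0.846600))/(1+163/4021) = 8207/10000 ≈ 0.820700
step 6 [6y] bond c/1=13/200: DF=(2250887/2000000 − 13/200·(0.954600+0.920500+0.880700+0.846600+0.820700))/(1+13/200) = 1967/2500 ≈ 0.786800
step 7 [7y] swap r/1=2368/59731: DF=(1 − 2368/59731·(0.954600+0.920500+0.880700+0.846600+0.820700+0.786800))/(1+2368/59731) = 477/625 ≈ 0.763200

1 1 4773/5000
2 2 1841/2000
3 3 8807/10000
4 4 4233/5000
5 5 8207/10000
6 6 1967/2500
7 7 477/625
DF(6y) = 1967/2500 ≈ 0.786800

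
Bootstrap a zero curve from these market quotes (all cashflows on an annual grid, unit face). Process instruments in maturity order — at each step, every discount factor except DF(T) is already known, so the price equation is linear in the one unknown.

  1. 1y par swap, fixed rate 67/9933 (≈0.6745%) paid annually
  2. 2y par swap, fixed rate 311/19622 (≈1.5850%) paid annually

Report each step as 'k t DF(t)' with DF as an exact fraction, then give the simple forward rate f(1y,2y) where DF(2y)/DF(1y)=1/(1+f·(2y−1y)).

1 1 9933/10000
2 2 9689/10000
f(1y,2y) = ((9933/10000)/(9689/10000) − 1)/(1) = 244/9689 ≈ 2.5183%

step 1 [1y] swap r/1=67/9933: DF=(1 − 67/9933·(0))/(1+67/9933) = 9933/10000 ≈ 0.993300
step 2 [2y] swap r/1=311/19622: DF=(1 − 311/19622·(0.993300))/(1+311/19622) = 9689/10000 ≈ 0.968900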